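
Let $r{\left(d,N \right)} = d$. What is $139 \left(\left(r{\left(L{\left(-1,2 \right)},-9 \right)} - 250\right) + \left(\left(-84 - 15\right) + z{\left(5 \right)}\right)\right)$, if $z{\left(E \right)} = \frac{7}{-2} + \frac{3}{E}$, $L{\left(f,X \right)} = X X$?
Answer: $- \frac{483581}{10} \approx -48358.0$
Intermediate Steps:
$L{\left(f,X \right)} = X^{2}$
$z{\left(E \right)} = - \frac{7}{2} + \frac{3}{E}$ ($z{\left(E \right)} = 7 \left(- \frac{1}{2}\right) + \frac{3}{E} = - \frac{7}{2} + \frac{3}{E}$)
$139 \left(\left(r{\left(L{\left(-1,2 \right)},-9 \right)} - 250\right) + \left(\left(-84 - 15\right) + z{\left(5 \right)}\right)\right) = 139 \left(\left(2^{2} - 250\right) - \left(\frac{205}{2} - \frac{3}{5}\right)\right) = 139 \left(\left(4 - 250\right) + \left(-99 + \left(- \frac{7}{2} + 3 \cdot \frac{1}{5}\right)\right)\right) = 139 \left(-246 + \left(-99 + \left(- \frac{7}{2} + \frac{3}{5}\right)\right)\right) = 139 \left(-246 - \frac{1019}{10}\right) = 139 \left(- \frac{3479}{10}\right) = - \frac{483581}{10}$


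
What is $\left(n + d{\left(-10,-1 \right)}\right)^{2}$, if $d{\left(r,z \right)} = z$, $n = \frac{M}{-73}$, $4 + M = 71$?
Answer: $\frac{19600}{5329} \approx 3.678$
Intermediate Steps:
$M = 67$ ($M = -4 + 71 = 67$)
$n = - \frac{67}{73}$ ($n = \frac{67}{-73} = 67 \left(- \frac{1}{73}\right) = - \frac{67}{73} \approx -0.91781$)
$\left(n + d{\left(-10,-1 \right)}\right)^{2} = \left(- \frac{67}{73} - 1\right)^{2} = \left(- \frac{140}{73}\right)^{2} = \frac{19600}{5329}$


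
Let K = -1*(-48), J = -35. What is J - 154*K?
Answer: -7427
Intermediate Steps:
K = 48
J - 154*K = -35 - 154*48 = -35 - 7392 = -7427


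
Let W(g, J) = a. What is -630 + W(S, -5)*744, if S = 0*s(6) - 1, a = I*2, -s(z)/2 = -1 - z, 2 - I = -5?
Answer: 9786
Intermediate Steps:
I = 7 (I = 2 - 1*(-5) = 2 + 5 = 7)
s(z) = 2 + 2*z (s(z) = -2*(-1 - z) = 2 + 2*z)
a = 14 (a = 7*2 = 14)
S = -1 (S = 0*(2 + 2*6) - 1 = 0*(2 + 12) - 1 = 0*14 - 1 = 0 - 1 = -1)
W(g, J) = 14
-630 + W(S, -5)*744 = -630 + 14*744 = -630 + 10416 = 9786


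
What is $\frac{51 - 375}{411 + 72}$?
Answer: $- \frac{108}{161} \approx -0.67081$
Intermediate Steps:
$\frac{51 - 375}{411 + 72} = - \frac{324}{483} = \left(-324\right) \frac{1}{483} = - \frac{108}{161}$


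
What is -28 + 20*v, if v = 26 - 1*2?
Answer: 452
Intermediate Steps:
v = 24 (v = 26 - 2 = 24)
-28 + 20*v = -28 + 20*24 = -28 + 480 = 452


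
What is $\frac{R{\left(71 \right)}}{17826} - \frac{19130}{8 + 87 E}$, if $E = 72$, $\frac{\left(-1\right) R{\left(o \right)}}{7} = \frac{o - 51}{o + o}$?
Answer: $- \frac{6053061755}{1984532928} \approx -3.0501$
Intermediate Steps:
$R{\left(o \right)} = - \frac{7 \left(-51 + o\right)}{2 o}$ ($R{\left(o \right)} = - 7 \frac{o - 51}{o + o} = - 7 \frac{-51 + o}{2 o} = - \frac{7 \left(-51 + o\right)}{2 o}$)
$\frac{R{\left(71 \right)}}{17826} - \frac{19130}{8 + 87 E} = \frac{\frac{7}{2} \cdot \frac{1}{71} \left(51 - 71\right)}{17826} - \frac{19130}{8 + 87 \cdot 72} = \frac{7}{2} \cdot \frac{1}{71} \left(51 - 71\right) \frac{1}{17826} - \frac{19130}{8 + 6264} = \frac{7}{2} \cdot \frac{1}{71} \left(-20\right) \frac{1}{17826} - \frac{19130}{6272} = \left(- \frac{70}{71}\right) \frac{1}{17826} - \frac{9565}{3136} = - \frac{35}{632823} - \frac{9565}{3136} = - \frac{6053061755}{1984532928}$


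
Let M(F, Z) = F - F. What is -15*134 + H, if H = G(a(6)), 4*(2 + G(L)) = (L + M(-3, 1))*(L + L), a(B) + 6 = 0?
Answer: -1994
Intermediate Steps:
a(B) = -6 (a(B) = -6 + 0 = -6)
M(F, Z) = 0
G(L) = -2 + L²/2 (G(L) = -2 + ((L + 0)*(L + L))/4 = -2 + (L*(2*L))/4 = -2 + (2*L²)/4 = -2 + L²/2)
H = 16 (H = -2 + (½)*(-6)² = -2 + (½)*36 = -2 + 18 = 16)
-15*134 + H = -15*134 + 16 = -2010 + 16 = -1994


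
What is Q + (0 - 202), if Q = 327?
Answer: 125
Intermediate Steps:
Q + (0 - 202) = 327 + (0 - 202) = 327 - 202 = 125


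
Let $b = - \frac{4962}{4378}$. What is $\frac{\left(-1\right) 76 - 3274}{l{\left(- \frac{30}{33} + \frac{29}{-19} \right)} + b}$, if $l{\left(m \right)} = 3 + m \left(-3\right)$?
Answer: $- \frac{139329850}{381507} \approx -365.21$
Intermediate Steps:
$l{\left(m \right)} = 3 - 3 m$
$b = - \frac{2481}{2189}$ ($b = \left(-4962\right) \frac{1}{4378} = - \frac{2481}{2189} \approx -1.1334$)
$\frac{\left(-1\right) 76 - 3274}{l{\left(- \frac{30}{33} + \frac{29}{-19} \right)} + b} = \frac{\left(-1\right) 76 - 3274}{\left(3 - 3 \left(- \frac{30}{33} + \frac{29}{-19}\right)\right) - \frac{2481}{2189}} = \frac{-76 - 3274}{\left(3 - 3 \left(\left(-30\right) \frac{1}{33} + 29 \left(- \frac{1}{19}\right)\right)\right) - \frac{2481}{2189}} = - \frac{3350}{\left(3 - 3 \left(- \frac{10}{11} - \frac{29}{19}\right)\right) - \frac{2481}{2189}} = - \frac{3350}{\left(3 - - \frac{1527}{209}\right) - \frac{2481}{2189}} = - \frac{3350}{\left(3 + \frac{1527}{209}\right) - \frac{2481}{2189}} = - \frac{3350}{\frac{2154}{209} - \frac{2481}{2189}} = - \frac{3350}{\frac{381507}{41591}} = \left(-3350\right) \frac{41591}{381507} = - \frac{139329850}{381507}$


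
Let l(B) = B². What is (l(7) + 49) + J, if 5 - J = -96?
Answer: 199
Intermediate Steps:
J = 101 (J = 5 - 1*(-96) = 5 + 96 = 101)
(l(7) + 49) + J = (7² + 49) + 101 = (49 + 49) + 101 = 98 + 101 = 199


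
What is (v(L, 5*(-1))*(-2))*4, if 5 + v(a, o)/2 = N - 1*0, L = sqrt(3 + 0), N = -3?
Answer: 128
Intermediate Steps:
L = sqrt(3) ≈ 1.7320
v(a, o) = -16 (v(a, o) = -10 + 2*(-3 - 1*0) = -10 + 2*(-3 + 0) = -10 + 2*(-3) = -10 - 6 = -16)
(v(L, 5*(-1))*(-2))*4 = -16*(-2)*4 = 32*4 = 128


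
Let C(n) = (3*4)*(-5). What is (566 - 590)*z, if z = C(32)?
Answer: 1440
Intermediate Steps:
C(n) = -60 (C(n) = 12*(-5) = -60)
z = -60
(566 - 590)*z = (566 - 590)*(-60) = -24*(-60) = 1440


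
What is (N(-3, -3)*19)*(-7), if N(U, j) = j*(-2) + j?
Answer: -399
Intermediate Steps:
N(U, j) = -j (N(U, j) = -2*j + j = -j)
(N(-3, -3)*19)*(-7) = (-1*(-3)*19)*(-7) = (3*19)*(-7) = 57*(-7) = -399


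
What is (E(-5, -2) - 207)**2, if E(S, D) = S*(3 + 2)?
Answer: 53824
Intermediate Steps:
E(S, D) = 5*S (E(S, D) = S*5 = 5*S)
(E(-5, -2) - 207)**2 = (5*(-5) - 207)**2 = (-25 - 207)**2 = (-232)**2 = 53824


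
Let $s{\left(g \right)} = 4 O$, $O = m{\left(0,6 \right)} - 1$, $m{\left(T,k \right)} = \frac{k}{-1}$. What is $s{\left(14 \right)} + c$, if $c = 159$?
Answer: $131$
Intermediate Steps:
$m{\left(T,k \right)} = - k$ ($m{\left(T,k \right)} = k \left(-1\right) = - k$)
$O = -7$ ($O = \left(-1\right) 6 - 1 = -6 - 1 = -7$)
$s{\left(g \right)} = -28$ ($s{\left(g \right)} = 4 \left(-7\right) = -28$)
$s{\left(14 \right)} + c = -28 + 159 = 131$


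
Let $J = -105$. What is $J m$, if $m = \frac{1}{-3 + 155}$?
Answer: $- \frac{105}{152} \approx -0.69079$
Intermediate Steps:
$m = \frac{1}{152} \approx 0.0065789$
$J m = \left(-105\right) \frac{1}{152} = - \frac{105}{152}$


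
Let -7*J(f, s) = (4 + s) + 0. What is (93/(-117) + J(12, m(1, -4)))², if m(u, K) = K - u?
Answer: 31684/74529 ≈ 0.42512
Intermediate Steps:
J(f, s) = -4/7 - s/7 (J(f, s) = -((4 + s) + 0)/7 = -(4 + s)/7 = -4/7 - s/7)
(93/(-117) + J(12, m(1, -4)))² = (93/(-117) + (-4/7 - (-4 - 1*1)/7))² = (93*(-1/117) + (-4/7 - (-4 - 1)/7))² = (-31/39 + (-4/7 - ⅐*(-5)))² = (-31/39 + (-4/7 + 5/7))² = (-31/39 + ⅐)² = (-178/273)² = 31684/74529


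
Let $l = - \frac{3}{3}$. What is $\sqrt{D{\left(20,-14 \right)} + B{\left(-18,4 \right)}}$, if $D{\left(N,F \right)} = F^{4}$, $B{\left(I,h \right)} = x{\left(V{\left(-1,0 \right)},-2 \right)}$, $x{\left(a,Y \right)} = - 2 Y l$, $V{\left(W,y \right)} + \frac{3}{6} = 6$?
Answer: $6 \sqrt{1067} \approx 195.99$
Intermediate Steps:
$V{\left(W,y \right)} = \frac{11}{2}$ ($V{\left(W,y \right)} = - \frac{1}{2} + 6 = \frac{11}{2}$)
$l = -1$ ($l = \left(-3\right) \frac{1}{3} = -1$)
$x{\left(a,Y \right)} = 2 Y$ ($x{\left(a,Y \right)} = - 2 Y \left(-1\right) = 2 Y$)
$B{\left(I,h \right)} = -4$ ($B{\left(I,h \right)} = 2 \left(-2\right) = -4$)
$\sqrt{D{\left(20,-14 \right)} + B{\left(-18,4 \right)}} = \sqrt{\left(-14\right)^{4} - 4} = \sqrt{38416 - 4} = \sqrt{38412} = 6 \sqrt{1067}$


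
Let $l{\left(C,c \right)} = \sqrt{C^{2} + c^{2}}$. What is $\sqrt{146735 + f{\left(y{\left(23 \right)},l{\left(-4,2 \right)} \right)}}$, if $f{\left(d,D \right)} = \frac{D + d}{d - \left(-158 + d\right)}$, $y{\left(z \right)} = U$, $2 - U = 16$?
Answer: $\frac{\sqrt{915772582 + 79 \sqrt{5}}}{79} \approx 383.06$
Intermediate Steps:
$U = -14$ ($U = 2 - 16 = -14$)
$y{\left(z \right)} = -14$
$f{\left(d,D \right)} = \frac{D}{158} + \frac{d}{158}$ ($f{\left(d,D \right)} = \frac{D + d}{158} = \left(D + d\right) \frac{1}{158} = \frac{D}{158} + \frac{d}{158}$)
$\sqrt{146735 + f{\left(y{\left(23 \right)},l{\left(-4,2 \right)} \right)}} = \sqrt{146735 + \left(\frac{\sqrt{\left(-4\right)^{2} + 2^{2}}}{158} + \frac{1}{158} \left(-14\right)\right)} = \sqrt{146735 - \left(\frac{7}{79} - \frac{\sqrt{16 + 4}}{158}\right)} = \sqrt{146735 - \left(\frac{7}{79} - \frac{\sqrt{20}}{158}\right)} = \sqrt{146735 - \left(\frac{7}{79} - \frac{2 \sqrt{5}}{158}\right)} = \sqrt{146735 - \left(\frac{7}{79} - \frac{\sqrt{5}}{79}\right)} = \sqrt{\frac{11592058}{79} + \frac{\sqrt{5}}{79}}$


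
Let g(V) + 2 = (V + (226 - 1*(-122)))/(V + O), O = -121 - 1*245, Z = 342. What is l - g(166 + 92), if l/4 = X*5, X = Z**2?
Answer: 42107177/18 ≈ 2.3393e+6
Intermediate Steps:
O = -366 (O = -121 - 245 = -366)
X = 116964 (X = 342**2 = 116964)
g(V) = -2 + (348 + V)/(-366 + V) (g(V) = -2 + (V + (226 - 1*(-122)))/(V - 366) = -2 + (V + (226 + 122))/(-366 + V) = -2 + (V + 348)/(-366 + V) = -2 + (348 + V)/(-366 + V))
l = 2339280 (l = 4*(116964*5) = 4*584820 = 2339280)
l - g(166 + 92) = 2339280 - (1080 - (166 + 92))/(-366 + (166 + 92)) = 2339280 - (1080 - 1*258)/(-366 + 258) = 2339280 - (1080 - 258)/(-108) = 2339280 - (-1)*822/108 = 2339280 - 1*(-137/18) = 2339280 + 137/18 = 42107177/18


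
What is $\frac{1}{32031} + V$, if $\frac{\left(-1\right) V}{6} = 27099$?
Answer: $- \frac{5208048413}{32031} \approx -1.6259 \cdot 10^{5}$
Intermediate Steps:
$V = -162594$ ($V = \left(-6\right) 27099 = -162594$)
$\frac{1}{32031} + V = \frac{1}{32031} - 162594 = - \frac{5208048413}{32031}$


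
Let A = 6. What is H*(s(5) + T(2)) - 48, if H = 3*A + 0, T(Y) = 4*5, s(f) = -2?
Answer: 276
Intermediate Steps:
T(Y) = 20
H = 18 (H = 3*6 + 0 = 18 + 0 = 18)
H*(s(5) + T(2)) - 48 = 18*(-2 + 20) - 48 = 18*18 - 48 = 324 - 48 = 276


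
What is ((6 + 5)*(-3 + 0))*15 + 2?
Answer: -493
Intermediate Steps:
((6 + 5)*(-3 + 0))*15 + 2 = (11*(-3))*15 + 2 = -33*15 + 2 = -495 + 2 = -493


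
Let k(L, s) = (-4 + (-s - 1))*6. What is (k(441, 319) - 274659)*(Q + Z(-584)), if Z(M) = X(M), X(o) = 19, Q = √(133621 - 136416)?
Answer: -5255457 - 276603*I*√2795 ≈ -5.2555e+6 - 1.4623e+7*I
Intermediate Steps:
Q = I*√2795 (Q = √(-2795) = I*√2795 ≈ 52.868*I)
Z(M) = 19
k(L, s) = -30 - 6*s (k(L, s) = (-4 + (-1 - s))*6 = (-5 - s)*6 = -30 - 6*s)
(k(441, 319) - 274659)*(Q + Z(-584)) = ((-30 - 6*319) - 274659)*(I*√2795 + 19) = ((-30 - 1914) - 274659)*(19 + I*√2795) = (-1944 - 274659)*(19 + I*√2795) = -276603*(19 + I*√2795) = -5255457 - 276603*I*√2795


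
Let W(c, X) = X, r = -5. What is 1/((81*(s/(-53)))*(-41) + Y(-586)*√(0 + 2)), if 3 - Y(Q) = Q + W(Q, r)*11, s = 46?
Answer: 176013/456683998 - 19663*√2/228341999 ≈ 0.00026363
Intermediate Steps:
Y(Q) = 58 - Q (Y(Q) = 3 - (Q - 5*11) = 3 - (Q - 55) = 3 - (-55 + Q) = 3 + (55 - Q) = 58 - Q)
1/((81*(s/(-53)))*(-41) + Y(-586)*√(0 + 2)) = 1/((81*(46/(-53)))*(-41) + (58 - 1*(-586))*√(0 + 2)) = 1/((81*(46*(-1/53)))*(-41) + (58 + 586)*√2) = 1/((81*(-46/53))*(-41) + 644*√2) = 1/(-3726/53*(-41) + 644*√2) = 1/(152766/53 + 644*√2)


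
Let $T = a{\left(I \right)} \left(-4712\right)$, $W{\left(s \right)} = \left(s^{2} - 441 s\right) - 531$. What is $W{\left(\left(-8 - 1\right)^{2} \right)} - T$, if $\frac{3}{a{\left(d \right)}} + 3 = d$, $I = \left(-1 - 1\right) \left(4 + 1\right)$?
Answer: $- \frac{400119}{13} \approx -30778.0$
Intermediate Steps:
$W{\left(s \right)} = -531 + s^{2} - 441 s$
$I = -10$ ($I = \left(-2\right) 5 = -10$)
$a{\left(d \right)} = \frac{3}{-3 + d}$
$T = \frac{14136}{13}$ ($T = \frac{3}{-3 - 10} \left(-4712\right) = \frac{3}{-13} \left(-4712\right) = 3 \left(- \frac{1}{13}\right) \left(-4712\right) = \left(- \frac{3}{13}\right) \left(-4712\right) = \frac{14136}{13} \approx 1087.4$)
$W{\left(\left(-8 - 1\right)^{2} \right)} - T = \left(-531 + \left(\left(-8 - 1\right)^{2}\right)^{2} - 441 \left(-8 - 1\right)^{2}\right) - \frac{14136}{13} = \left(-531 + \left(\left(-9\right)^{2}\right)^{2} - 441 \left(-9\right)^{2}\right) - \frac{14136}{13} = \left(-531 + 81^{2} - 35721\right) - \frac{14136}{13} = \left(-531 + 6561 - 35721\right) - \frac{14136}{13} = -29691 - \frac{14136}{13} = - \frac{400119}{13}$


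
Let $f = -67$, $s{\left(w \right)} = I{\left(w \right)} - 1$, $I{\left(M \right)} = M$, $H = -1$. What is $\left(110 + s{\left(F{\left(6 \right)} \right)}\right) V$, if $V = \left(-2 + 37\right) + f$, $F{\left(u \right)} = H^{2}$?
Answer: $-3520$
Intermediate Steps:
$F{\left(u \right)} = 1$ ($F{\left(u \right)} = \left(-1\right)^{2} = 1$)
$s{\left(w \right)} = -1 + w$ ($s{\left(w \right)} = w - 1 = -1 + w$)
$V = -32$ ($V = \left(-2 + 37\right) - 67 = 35 - 67 = -32$)
$\left(110 + s{\left(F{\left(6 \right)} \right)}\right) V = \left(110 + \left(-1 + 1\right)\right) \left(-32\right) = \left(110 + 0\right) \left(-32\right) = 110 \left(-32\right) = -3520$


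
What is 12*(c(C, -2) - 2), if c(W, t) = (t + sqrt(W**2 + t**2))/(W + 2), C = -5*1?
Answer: -16 - 4*sqrt(29) ≈ -37.541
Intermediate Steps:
C = -5
c(W, t) = (t + sqrt(W**2 + t**2))/(2 + W)
12*(c(C, -2) - 2) = 12*((-2 + sqrt((-5)**2 + (-2)**2))/(2 - 5) - 2) = 12*((-2 + sqrt(25 + 4))/(-3) - 2) = 12*(-(-2 + sqrt(29))/3 - 2) = 12*((2/3 - sqrt(29)/3) - 2) = 12*(-4/3 - sqrt(29)/3) = -16 - 4*sqrt(29)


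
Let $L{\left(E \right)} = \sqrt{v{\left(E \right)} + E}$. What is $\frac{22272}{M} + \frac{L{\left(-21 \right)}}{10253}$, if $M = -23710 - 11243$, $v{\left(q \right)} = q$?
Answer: $- \frac{7424}{11651} + \frac{i \sqrt{42}}{10253} \approx -0.6372 + 0.00063208 i$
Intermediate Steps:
$M = -34953$
$L{\left(E \right)} = \sqrt{2} \sqrt{E}$ ($L{\left(E \right)} = \sqrt{E + E} = \sqrt{2 E} = \sqrt{2} \sqrt{E}$)
$\frac{22272}{M} + \frac{L{\left(-21 \right)}}{10253} = \frac{22272}{-34953} + \frac{\sqrt{2} \sqrt{-21}}{10253} = 22272 \left(- \frac{1}{34953}\right) + \sqrt{2} i \sqrt{21} \cdot \frac{1}{10253} = - \frac{7424}{11651} + i \sqrt{42} \cdot \frac{1}{10253} = - \frac{7424}{11651} + \frac{i \sqrt{42}}{10253}$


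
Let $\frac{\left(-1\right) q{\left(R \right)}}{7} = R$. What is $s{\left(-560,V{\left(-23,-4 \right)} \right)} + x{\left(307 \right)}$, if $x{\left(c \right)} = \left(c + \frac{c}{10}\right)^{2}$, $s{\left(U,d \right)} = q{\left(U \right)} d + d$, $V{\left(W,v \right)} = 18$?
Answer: $\frac{18461929}{100} \approx 1.8462 \cdot 10^{5}$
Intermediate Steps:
$q{\left(R \right)} = - 7 R$
$s{\left(U,d \right)} = d - 7 U d$ ($s{\left(U,d \right)} = - 7 U d + d = d - 7 U d$)
$x{\left(c \right)} = \frac{121 c^{2}}{100}$ ($x{\left(c \right)} = \left(c + c \frac{1}{10}\right)^{2} = \left(c + \frac{c}{10}\right)^{2} = \left(\frac{11 c}{10}\right)^{2} = \frac{121 c^{2}}{100}$)
$s{\left(-560,V{\left(-23,-4 \right)} \right)} + x{\left(307 \right)} = 18 \left(1 - -3920\right) + \frac{121 \cdot 307^{2}}{100} = 18 \left(1 + 3920\right) + \frac{121}{100} \cdot 94249 = 18 \cdot 3921 + \frac{11404129}{100} = 70578 + \frac{11404129}{100} = \frac{18461929}{100}$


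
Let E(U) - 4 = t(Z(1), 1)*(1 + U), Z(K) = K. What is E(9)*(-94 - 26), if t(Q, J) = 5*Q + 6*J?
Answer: -13680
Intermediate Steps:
E(U) = 15 + 11*U (E(U) = 4 + (5*1 + 6*1)*(1 + U) = 4 + (5 + 6)*(1 + U) = 4 + 11*(1 + U) = 4 + (11 + 11*U) = 15 + 11*U)
E(9)*(-94 - 26) = (15 + 11*9)*(-94 - 26) = (15 + 99)*(-120) = 114*(-120) = -13680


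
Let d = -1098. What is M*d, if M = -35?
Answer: 38430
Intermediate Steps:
M*d = -35*(-1098) = 38430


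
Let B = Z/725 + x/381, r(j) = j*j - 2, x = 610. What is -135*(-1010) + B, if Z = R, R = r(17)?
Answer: 37663830347/276225 ≈ 1.3635e+5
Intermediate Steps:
r(j) = -2 + j² (r(j) = j² - 2 = -2 + j²)
R = 287 (R = -2 + 17² = -2 + 289 = 287)
Z = 287
B = 551597/276225 (B = 287/725 + 610/381 = 551597/276225 ≈ 1.9969)
-135*(-1010) + B = -135*(-1010) + 551597/276225 = 136350 + 551597/276225 = 37663830347/276225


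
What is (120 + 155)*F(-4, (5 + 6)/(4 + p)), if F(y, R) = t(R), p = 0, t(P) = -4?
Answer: -1100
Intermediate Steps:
F(y, R) = -4
(120 + 155)*F(-4, (5 + 6)/(4 + p)) = (120 + 155)*(-4) = 275*(-4) = -1100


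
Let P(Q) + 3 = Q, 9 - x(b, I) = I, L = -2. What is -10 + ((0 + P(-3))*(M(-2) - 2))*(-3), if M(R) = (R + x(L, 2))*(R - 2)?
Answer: -406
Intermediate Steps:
x(b, I) = 9 - I
P(Q) = -3 + Q
M(R) = (-2 + R)*(7 + R) (M(R) = (R + (9 - 1*2))*(R - 2) = (R + (9 - 2))*(-2 + R) = (R + 7)*(-2 + R) = (7 + R)*(-2 + R) = (-2 + R)*(7 + R))
-10 + ((0 + P(-3))*(M(-2) - 2))*(-3) = -10 + ((0 + (-3 - 3))*((-14 + (-2)**2 + 5*(-2)) - 2))*(-3) = -10 + ((0 - 6)*((-14 + 4 - 10) - 2))*(-3) = -10 - 6*(-20 - 2)*(-3) = -10 - 6*(-22)*(-3) = -10 + 132*(-3) = -10 - 396 = -406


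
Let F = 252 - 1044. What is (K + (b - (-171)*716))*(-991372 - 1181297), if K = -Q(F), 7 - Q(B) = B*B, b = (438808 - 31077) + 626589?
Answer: -3876069740697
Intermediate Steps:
b = 1034320 (b = 407731 + 626589 = 1034320)
F = -792
Q(B) = 7 - B**2 (Q(B) = 7 - B*B = 7 - B**2)
K = 627257 (K = -(7 - 1*(-792)**2) = -(7 - 1*627264) = -(7 - 627264) = -1*(-627257) = 627257)
(K + (b - (-171)*716))*(-991372 - 1181297) = (627257 + (1034320 - (-171)*716))*(-991372 - 1181297) = (627257 + (1034320 - 1*(-122436)))*(-2172669) = (627257 + (1034320 + 122436))*(-2172669) = (627257 + 1156756)*(-2172669) = 1784013*(-2172669) = -3876069740697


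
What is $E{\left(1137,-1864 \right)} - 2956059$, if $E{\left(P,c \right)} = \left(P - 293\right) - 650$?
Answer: $-2955865$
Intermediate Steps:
$E{\left(P,c \right)} = -943 + P$ ($E{\left(P,c \right)} = \left(-293 + P\right) - 650 = -943 + P$)
$E{\left(1137,-1864 \right)} - 2956059 = \left(-943 + 1137\right) - 2956059 = 194 - 2956059 = -2955865$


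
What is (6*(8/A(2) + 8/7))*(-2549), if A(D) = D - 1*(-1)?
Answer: -407840/7 ≈ -58263.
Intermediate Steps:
A(D) = 1 + D (A(D) = D + 1 = 1 + D)
(6*(8/A(2) + 8/7))*(-2549) = (6*(8/(1 + 2) + 8/7))*(-2549) = (6*(8/3 + 8*(⅐)))*(-2549) = (6*(8*(⅓) + 8/7))*(-2549) = (6*(8/3 + 8/7))*(-2549) = (6*(80/21))*(-2549) = (160/7)*(-2549) = -407840/7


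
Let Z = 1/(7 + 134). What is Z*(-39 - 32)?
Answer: -71/141 ≈ -0.50355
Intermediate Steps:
Z = 1/141 ≈ 0.0070922
Z*(-39 - 32) = (-39 - 32)/141 = (1/141)*(-71) = -71/141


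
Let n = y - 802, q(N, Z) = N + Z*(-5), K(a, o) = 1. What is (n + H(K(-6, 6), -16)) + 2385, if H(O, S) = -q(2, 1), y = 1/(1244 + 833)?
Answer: 3294123/2077 ≈ 1586.0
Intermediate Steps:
y = 1/2077 ≈ 0.00048146
q(N, Z) = N - 5*Z
n = -1665753/2077 (n = 1/2077 - 802 = -1665753/2077 ≈ -802.00)
H(O, S) = 3 (H(O, S) = -(2 - 5*1) = -(2 - 5) = -1*(-3) = 3)
(n + H(K(-6, 6), -16)) + 2385 = (-1665753/2077 + 3) + 2385 = -1659522/2077 + 2385 = 3294123/2077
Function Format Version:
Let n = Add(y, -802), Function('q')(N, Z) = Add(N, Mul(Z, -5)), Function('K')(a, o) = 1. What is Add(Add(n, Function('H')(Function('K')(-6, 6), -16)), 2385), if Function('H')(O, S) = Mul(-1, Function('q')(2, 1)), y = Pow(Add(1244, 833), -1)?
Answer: Rational(3294123, 2077) ≈ 1586.0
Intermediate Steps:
y = Rational(1, 2077) (y = Pow(2077, -1) = Rational(1, 2077) ≈ 0.00048146)
Function('q')(N, Z) = Add(N, Mul(-5, Z))
n = Rational(-1665753, 2077) (n = Add(Rational(1, 2077), -802) = Rational(-1665753, 2077) ≈ -802.00)
Function('H')(O, S) = 3 (Function('H')(O, S) = Mul(-1, Add(2, Mul(-5, 1))) = Mul(-1, Add(2, -5)) = Mul(-1, -3) = 3)
Add(Add(n, Function('H')(Function('K')(-6, 6), -16)), 2385) = Add(Add(Rational(-1665753, 2077), 3), 2385) = Add(Rational(-1659522, 2077), 2385) = Rational(3294123, 2077)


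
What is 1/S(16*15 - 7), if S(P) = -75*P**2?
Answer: -1/4071675 ≈ -2.4560e-7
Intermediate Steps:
1/S(16*15 - 7) = 1/(-75*(16*15 - 7)**2) = 1/(-75*(240 - 7)**2) = 1/(-75*233**2) = 1/(-75*54289) = 1/(-4071675) = -1/4071675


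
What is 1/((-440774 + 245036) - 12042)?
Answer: -1/207780 ≈ -4.8128e-6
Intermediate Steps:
1/((-440774 + 245036) - 12042) = 1/(-195738 - 12042) = 1/(-207780) = -1/207780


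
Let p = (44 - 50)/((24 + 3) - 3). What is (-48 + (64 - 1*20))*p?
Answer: 1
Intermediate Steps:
p = -¼ (p = -6/(27 - 3) = -6/24 = -6*1/24 = -¼ ≈ -0.25000)
(-48 + (64 - 1*20))*p = (-48 + (64 - 1*20))*(-¼) = (-48 + (64 - 20))*(-¼) = (-48 + 44)*(-¼) = -4*(-¼) = 1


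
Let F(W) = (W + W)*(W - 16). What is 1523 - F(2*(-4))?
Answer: 1139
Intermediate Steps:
F(W) = 2*W*(-16 + W) (F(W) = (2*W)*(-16 + W) = 2*W*(-16 + W))
1523 - F(2*(-4)) = 1523 - 2*2*(-4)*(-16 + 2*(-4)) = 1523 - 2*(-8)*(-16 - 8) = 1523 - 2*(-8)*(-24) = 1523 - 1*384 = 1523 - 384 = 1139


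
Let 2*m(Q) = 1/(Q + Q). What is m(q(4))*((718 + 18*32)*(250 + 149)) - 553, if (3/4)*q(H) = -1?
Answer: -778883/8 ≈ -97360.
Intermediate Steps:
q(H) = -4/3 (q(H) = (4/3)*(-1) = -4/3)
m(Q) = 1/(4*Q) (m(Q) = 1/(2*(Q + Q)) = 1/(2*((2*Q))) = (1/(2*Q))/2 = 1/(4*Q))
m(q(4))*((718 + 18*32)*(250 + 149)) - 553 = (1/(4*(-4/3)))*((718 + 18*32)*(250 + 149)) - 553 = ((1/4)*(-3/4))*((718 + 576)*399) - 553 = -1941*399/8 - 553 = -3/16*516306 - 553 = -774459/8 - 553 = -778883/8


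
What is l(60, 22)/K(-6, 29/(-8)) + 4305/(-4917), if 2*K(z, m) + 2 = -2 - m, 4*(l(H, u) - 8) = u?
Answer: -119443/1639 ≈ -72.875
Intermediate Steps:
l(H, u) = 8 + u/4
K(z, m) = -2 - m/2 (K(z, m) = -1 + (-2 - m)/2 = -1 + (-1 - m/2) = -2 - m/2)
l(60, 22)/K(-6, 29/(-8)) + 4305/(-4917) = (8 + (¼)*22)/(-2 - 29/(2*(-8))) + 4305/(-4917) = (8 + 11/2)/(-2 - 29*(-1)/(2*8)) + 4305*(-1/4917) = 27/(2*(-2 - ½*(-29/8))) - 1435/1639 = 27/(2*(-2 + 29/16)) - 1435/1639 = 27/(2*(-3/16)) - 1435/1639 = (27/2)*(-16/3) - 1435/1639 = -72 - 1435/1639 = -119443/1639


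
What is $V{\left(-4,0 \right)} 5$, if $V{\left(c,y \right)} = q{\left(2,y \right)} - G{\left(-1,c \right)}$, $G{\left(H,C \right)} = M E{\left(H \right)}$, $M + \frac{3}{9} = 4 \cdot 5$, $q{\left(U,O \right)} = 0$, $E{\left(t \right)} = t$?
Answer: $\frac{295}{3} \approx 98.333$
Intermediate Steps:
$M = \frac{59}{3}$ ($M = - \frac{1}{3} + 4 \cdot 5 = - \frac{1}{3} + 20 = \frac{59}{3} \approx 19.667$)
$G{\left(H,C \right)} = \frac{59 H}{3}$
$V{\left(c,y \right)} = \frac{59}{3}$ ($V{\left(c,y \right)} = 0 - \frac{59}{3} \left(-1\right) = 0 - - \frac{59}{3} = 0 + \frac{59}{3} = \frac{59}{3}$)
$V{\left(-4,0 \right)} 5 = \frac{59}{3} \cdot 5 = \frac{295}{3}$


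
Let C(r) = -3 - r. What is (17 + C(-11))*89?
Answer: 2225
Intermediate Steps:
(17 + C(-11))*89 = (17 + (-3 - 1*(-11)))*89 = (17 + (-3 + 11))*89 = (17 + 8)*89 = 25*89 = 2225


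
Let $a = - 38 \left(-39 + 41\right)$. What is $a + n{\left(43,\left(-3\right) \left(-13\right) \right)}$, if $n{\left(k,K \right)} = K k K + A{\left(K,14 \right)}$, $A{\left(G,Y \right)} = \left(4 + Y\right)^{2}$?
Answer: $65651$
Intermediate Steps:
$a = -76$ ($a = \left(-38\right) 2 = -76$)
$n{\left(k,K \right)} = 324 + k K^{2}$ ($n{\left(k,K \right)} = K k K + \left(4 + 14\right)^{2} = k K^{2} + 18^{2} = k K^{2} + 324 = 324 + k K^{2}$)
$a + n{\left(43,\left(-3\right) \left(-13\right) \right)} = -76 + \left(324 + 43 \left(\left(-3\right) \left(-13\right)\right)^{2}\right) = -76 + \left(324 + 43 \cdot 39^{2}\right) = -76 + \left(324 + 43 \cdot 1521\right) = -76 + \left(324 + 65403\right) = -76 + 65727 = 65651$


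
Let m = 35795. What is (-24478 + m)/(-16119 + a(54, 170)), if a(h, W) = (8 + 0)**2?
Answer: -11317/16055 ≈ -0.70489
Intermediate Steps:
a(h, W) = 64 (a(h, W) = 8**2 = 64)
(-24478 + m)/(-16119 + a(54, 170)) = (-24478 + 35795)/(-16119 + 64) = 11317/(-16055) = 11317*(-1/16055) = -11317/16055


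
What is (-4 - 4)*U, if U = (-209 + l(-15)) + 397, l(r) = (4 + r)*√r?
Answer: -1504 + 88*I*√15 ≈ -1504.0 + 340.82*I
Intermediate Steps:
l(r) = √r*(4 + r)
U = 188 - 11*I*√15 (U = (-209 + √(-15)*(4 - 15)) + 397 = (-209 + (I*√15)*(-11)) + 397 = (-209 - 11*I*√15) + 397 = 188 - 11*I*√15 ≈ 188.0 - 42.603*I)
(-4 - 4)*U = (-4 - 4)*(188 - 11*I*√15) = -8*(188 - 11*I*√15) = -1504 + 88*I*√15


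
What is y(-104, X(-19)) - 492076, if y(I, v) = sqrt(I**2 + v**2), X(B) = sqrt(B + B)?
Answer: -492076 + sqrt(10778) ≈ -4.9197e+5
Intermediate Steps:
X(B) = sqrt(2)*sqrt(B) (X(B) = sqrt(2*B) = sqrt(2)*sqrt(B))
y(-104, X(-19)) - 492076 = sqrt((-104)**2 + (sqrt(2)*sqrt(-19))**2) - 492076 = sqrt(10816 + (sqrt(2)*(I*sqrt(19)))**2) - 492076 = sqrt(10816 + (I*sqrt(38))**2) - 492076 = sqrt(10816 - 38) - 492076 = sqrt(10778) - 492076 = -492076 + sqrt(10778)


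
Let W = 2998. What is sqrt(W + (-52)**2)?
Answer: sqrt(5702) ≈ 75.512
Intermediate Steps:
sqrt(W + (-52)**2) = sqrt(2998 + (-52)**2) = sqrt(2998 + 2704) = sqrt(5702)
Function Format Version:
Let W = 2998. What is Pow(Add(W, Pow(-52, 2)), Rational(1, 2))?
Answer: Pow(5702, Rational(1, 2)) ≈ 75.512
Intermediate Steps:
Pow(Add(W, Pow(-52, 2)), Rational(1, 2)) = Pow(Add(2998, Pow(-52, 2)), Rational(1, 2)) = Pow(Add(2998, 2704), Rational(1, 2)) = Pow(5702, Rational(1, 2))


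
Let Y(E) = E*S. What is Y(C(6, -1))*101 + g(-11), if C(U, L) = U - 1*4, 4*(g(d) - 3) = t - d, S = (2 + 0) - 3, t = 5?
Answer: -195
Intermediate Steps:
S = -1 (S = 2 - 3 = -1)
g(d) = 17/4 - d/4 (g(d) = 3 + (5 - d)/4 = 3 + (5/4 - d/4) = 17/4 - d/4)
C(U, L) = -4 + U (C(U, L) = U - 4 = -4 + U)
Y(E) = -E (Y(E) = E*(-1) = -E)
Y(C(6, -1))*101 + g(-11) = -(-4 + 6)*101 + (17/4 - ¼*(-11)) = -1*2*101 + (17/4 + 11/4) = -2*101 + 7 = -202 + 7 = -195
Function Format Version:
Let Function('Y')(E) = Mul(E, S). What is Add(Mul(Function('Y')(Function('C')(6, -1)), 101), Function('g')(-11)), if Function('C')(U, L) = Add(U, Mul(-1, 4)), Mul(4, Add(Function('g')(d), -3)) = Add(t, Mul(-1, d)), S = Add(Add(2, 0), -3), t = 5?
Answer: -195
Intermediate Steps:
S = -1 (S = Add(2, -3) = -1)
Function('g')(d) = Add(Rational(17, 4), Mul(Rational(-1, 4), d)) (Function('g')(d) = Add(3, Mul(Rational(1, 4), Add(5, Mul(-1, d)))) = Add(3, Add(Rational(5, 4), Mul(Rational(-1, 4), d))) = Add(Rational(17, 4), Mul(Rational(-1, 4), d)))
Function('C')(U, L) = Add(-4, U) (Function('C')(U, L) = Add(U, -4) = Add(-4, U))
Function('Y')(E) = Mul(-1, E) (Function('Y')(E) = Mul(E, -1) = Mul(-1, E))
Add(Mul(Function('Y')(Function('C')(6, -1)), 101), Function('g')(-11)) = Add(Mul(Mul(-1, Add(-4, 6)), 101), Add(Rational(17, 4), Mul(Rational(-1, 4), -11))) = Add(Mul(Mul(-1, 2), 101), Add(Rational(17, 4), Rational(11, 4))) = Add(Mul(-2, 101), 7) = Add(-202, 7) = -195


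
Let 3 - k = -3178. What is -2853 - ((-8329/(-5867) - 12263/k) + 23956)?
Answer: -500288957471/18662927 ≈ -26807.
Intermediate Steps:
k = 3181 (k = 3 - 1*(-3178) = 3 + 3178 = 3181)
-2853 - ((-8329/(-5867) - 12263/k) + 23956) = -2853 - ((-8329/(-5867) - 12263/3181) + 23956) = -2853 - ((-8329*(-1/5867) - 12263*1/3181) + 23956) = -2853 - ((8329/5867 - 12263/3181) + 23956) = -2853 - (-45452472/18662927 + 23956) = -2853 - 1*447043626740/18662927 = -2853 - 447043626740/18662927 = -500288957471/18662927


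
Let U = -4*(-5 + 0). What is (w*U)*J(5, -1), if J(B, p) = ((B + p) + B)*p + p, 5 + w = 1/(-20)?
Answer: 1010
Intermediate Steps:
U = 20 (U = -4*(-5) = 20)
w = -101/20 (w = -5 + 1/(-20) = -5 - 1/20 = -101/20 ≈ -5.0500)
J(B, p) = p + p*(p + 2*B) (J(B, p) = (p + 2*B)*p + p = p*(p + 2*B) + p = p + p*(p + 2*B))
(w*U)*J(5, -1) = (-101/20*20)*(-(1 - 1 + 2*5)) = -(-101)*(1 - 1 + 10) = -(-101)*10 = -101*(-10) = 1010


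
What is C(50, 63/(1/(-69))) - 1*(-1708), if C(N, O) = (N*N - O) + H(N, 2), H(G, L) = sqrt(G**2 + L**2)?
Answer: 8555 + 2*sqrt(626) ≈ 8605.0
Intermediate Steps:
C(N, O) = N**2 + sqrt(4 + N**2) - O (C(N, O) = (N*N - O) + sqrt(N**2 + 2**2) = (N**2 - O) + sqrt(N**2 + 4) = (N**2 - O) + sqrt(4 + N**2) = N**2 + sqrt(4 + N**2) - O)
C(50, 63/(1/(-69))) - 1*(-1708) = (50**2 + sqrt(4 + 50**2) - 63/(1/(-69))) - 1*(-1708) = (2500 + sqrt(4 + 2500) - 63/(-1/69)) + 1708 = (2500 + sqrt(2504) - 63*(-69)) + 1708 = (2500 + 2*sqrt(626) - 1*(-4347)) + 1708 = (2500 + 2*sqrt(626) + 4347) + 1708 = (6847 + 2*sqrt(626)) + 1708 = 8555 + 2*sqrt(626)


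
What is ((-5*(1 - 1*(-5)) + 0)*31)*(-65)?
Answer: 60450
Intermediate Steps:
((-5*(1 - 1*(-5)) + 0)*31)*(-65) = ((-5*(1 + 5) + 0)*31)*(-65) = ((-5*6 + 0)*31)*(-65) = ((-30 + 0)*31)*(-65) = -30*31*(-65) = -930*(-65) = 60450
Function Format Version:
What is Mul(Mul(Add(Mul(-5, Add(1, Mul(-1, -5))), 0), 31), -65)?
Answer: 60450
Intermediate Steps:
Mul(Mul(Add(Mul(-5, Add(1, Mul(-1, -5))), 0), 31), -65) = Mul(Mul(Add(Mul(-5, Add(1, 5)), 0), 31), -65) = Mul(Mul(Add(Mul(-5, 6), 0), 31), -65) = Mul(Mul(Add(-30, 0), 31), -65) = Mul(Mul(-30, 31), -65) = Mul(-930, -65) = 60450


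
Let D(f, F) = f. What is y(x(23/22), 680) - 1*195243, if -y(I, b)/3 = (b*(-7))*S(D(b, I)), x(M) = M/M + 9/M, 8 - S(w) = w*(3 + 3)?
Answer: -58343403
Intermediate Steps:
S(w) = 8 - 6*w (S(w) = 8 - w*(3 + 3) = 8 - w*6 = 8 - 6*w)
x(M) = 1 + 9/M
y(I, b) = 21*b*(8 - 6*b) (y(I, b) = -3*b*(-7)*(8 - 6*b) = -3*(-7*b)*(8 - 6*b) = -(-21)*b*(8 - 6*b) = 21*b*(8 - 6*b))
y(x(23/22), 680) - 1*195243 = 42*680*(4 - 3*680) - 1*195243 = 42*680*(4 - 2040) - 195243 = 42*680*(-2036) - 195243 = -58148160 - 195243 = -58343403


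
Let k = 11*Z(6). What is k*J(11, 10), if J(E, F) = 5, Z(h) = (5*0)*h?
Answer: 0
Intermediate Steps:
Z(h) = 0 (Z(h) = 0*h = 0)
k = 0 (k = 11*0 = 0)
k*J(11, 10) = 0*5 = 0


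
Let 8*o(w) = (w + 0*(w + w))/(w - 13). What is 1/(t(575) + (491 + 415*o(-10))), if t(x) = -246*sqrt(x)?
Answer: -1448908/97428996597 - 3470240*sqrt(23)/97428996597 ≈ -0.00018569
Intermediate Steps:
o(w) = w/(8*(-13 + w)) (o(w) = ((w + 0*(w + w))/(w - 13))/8 = ((w + 0*(2*w))/(-13 + w))/8 = ((w + 0)/(-13 + w))/8 = (w/(-13 + w))/8 = w/(8*(-13 + w)))
1/(t(575) + (491 + 415*o(-10))) = 1/(-1230*sqrt(23) + (491 + 415*((1/8)*(-10)/(-13 - 10)))) = 1/(-1230*sqrt(23) + (491 + 415*((1/8)*(-10)/(-23)))) = 1/(-1230*sqrt(23) + (491 + 415*((1/8)*(-10)*(-1/23)))) = 1/(-1230*sqrt(23) + (491 + 415*(5/92))) = 1/(-1230*sqrt(23) + (491 + 2075/92)) = 1/(-1230*sqrt(23) + 47247/92) = 1/(47247/92 - 1230*sqrt(23))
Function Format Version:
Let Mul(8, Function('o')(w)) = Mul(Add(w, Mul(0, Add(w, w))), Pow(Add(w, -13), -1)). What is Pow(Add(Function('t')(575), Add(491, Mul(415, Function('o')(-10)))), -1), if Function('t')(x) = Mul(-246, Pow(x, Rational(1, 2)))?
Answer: Add(Rational(-1448908, 97428996597), Mul(Rational(-3470240, 97428996597), Pow(23, Rational(1, 2)))) ≈ -0.00018569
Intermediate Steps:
Function('o')(w) = Mul(Rational(1, 8), w, Pow(Add(-13, w), -1)) (Function('o')(w) = Mul(Rational(1, 8), Mul(Add(w, Mul(0, Add(w, w))), Pow(Add(w, -13), -1))) = Mul(Rational(1, 8), Mul(Add(w, Mul(0, Mul(2, w))), Pow(Add(-13, w), -1))) = Mul(Rational(1, 8), Mul(Add(w, 0), Pow(Add(-13, w), -1))) = Mul(Rational(1, 8), Mul(w, Pow(Add(-13, w), -1))) = Mul(Rational(1, 8), w, Pow(Add(-13, w), -1)))
Pow(Add(Function('t')(575), Add(491, Mul(415, Function('o')(-10)))), -1) = Pow(Add(Mul(-246, Pow(575, Rational(1, 2))), Add(491, Mul(415, Mul(Rational(1, 8), -10, Pow(Add(-13, -10), -1))))), -1) = Pow(Add(Mul(-246, Mul(5, Pow(23, Rational(1, 2)))), Add(491, Mul(415, Mul(Rational(1, 8), -10, Pow(-23, -1))))), -1) = Pow(Add(Mul(-1230, Pow(23, Rational(1, 2))), Add(491, Mul(415, Mul(Rational(1, 8), -10, Rational(-1, 23))))), -1) = Pow(Add(Mul(-1230, Pow(23, Rational(1, 2))), Add(491, Mul(415, Rational(5, 92)))), -1) = Pow(Add(Mul(-1230, Pow(23, Rational(1, 2))), Add(491, Rational(2075, 92))), -1) = Pow(Add(Mul(-1230, Pow(23, Rational(1, 2))), Rational(47247, 92)), -1) = Pow(Add(Rational(47247, 92), Mul(-1230, Pow(23, Rational(1, 2)))), -1)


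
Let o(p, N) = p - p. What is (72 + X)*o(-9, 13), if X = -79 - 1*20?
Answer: 0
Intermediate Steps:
o(p, N) = 0
X = -99 (X = -79 - 20 = -99)
(72 + X)*o(-9, 13) = (72 - 99)*0 = -27*0 = 0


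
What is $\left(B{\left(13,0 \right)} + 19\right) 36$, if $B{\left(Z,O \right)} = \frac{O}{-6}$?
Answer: $684$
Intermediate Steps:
$B{\left(Z,O \right)} = - \frac{O}{6}$ ($B{\left(Z,O \right)} = O \left(- \frac{1}{6}\right) = - \frac{O}{6}$)
$\left(B{\left(13,0 \right)} + 19\right) 36 = \left(\left(- \frac{1}{6}\right) 0 + 19\right) 36 = \left(0 + 19\right) 36 = 19 \cdot 36 = 684$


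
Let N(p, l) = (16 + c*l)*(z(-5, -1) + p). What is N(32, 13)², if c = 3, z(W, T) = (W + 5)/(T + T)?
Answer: 3097600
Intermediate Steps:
z(W, T) = (5 + W)/(2*T) (z(W, T) = (5 + W)/((2*T)) = (5 + W)*(1/(2*T)) = (5 + W)/(2*T))
N(p, l) = p*(16 + 3*l) (N(p, l) = (16 + 3*l)*((½)*(5 - 5)/(-1) + p) = (16 + 3*l)*((½)*(-1)*0 + p) = (16 + 3*l)*(0 + p) = (16 + 3*l)*p = p*(16 + 3*l))
N(32, 13)² = (32*(16 + 3*13))² = (32*(16 + 39))² = (32*55)² = 1760² = 3097600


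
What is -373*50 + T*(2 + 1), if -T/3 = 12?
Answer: -18758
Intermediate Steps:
T = -36 (T = -3*12 = -36)
-373*50 + T*(2 + 1) = -373*50 - 36*(2 + 1) = -18650 - 36*3 = -18650 - 108 = -18758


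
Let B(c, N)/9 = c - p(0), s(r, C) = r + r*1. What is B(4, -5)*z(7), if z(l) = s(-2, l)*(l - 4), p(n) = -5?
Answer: -972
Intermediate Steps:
s(r, C) = 2*r (s(r, C) = r + r = 2*r)
B(c, N) = 45 + 9*c (B(c, N) = 9*(c - 1*(-5)) = 9*(c + 5) = 9*(5 + c) = 45 + 9*c)
z(l) = 16 - 4*l (z(l) = (2*(-2))*(l - 4) = -4*(-4 + l) = 16 - 4*l)
B(4, -5)*z(7) = (45 + 9*4)*(16 - 4*7) = (45 + 36)*(16 - 28) = 81*(-12) = -972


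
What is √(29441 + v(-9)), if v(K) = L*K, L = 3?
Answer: √29414 ≈ 171.51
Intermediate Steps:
v(K) = 3*K
√(29441 + v(-9)) = √(29441 + 3*(-9)) = √(29441 - 27) = √29414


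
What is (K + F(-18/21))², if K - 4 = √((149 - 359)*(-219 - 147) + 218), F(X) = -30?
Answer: (26 - √77078)² ≈ 63317.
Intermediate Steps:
K = 4 + √77078 (K = 4 + √((149 - 359)*(-219 - 147) + 218) = 4 + √(-210*(-366) + 218) = 4 + √(76860 + 218) = 4 + √77078 ≈ 281.63)
(K + F(-18/21))² = ((4 + √77078) - 30)² = (-26 + √77078)²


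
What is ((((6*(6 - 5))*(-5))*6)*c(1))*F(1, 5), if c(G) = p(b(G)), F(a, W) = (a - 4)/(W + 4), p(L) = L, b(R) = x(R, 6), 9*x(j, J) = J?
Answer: 40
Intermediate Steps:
x(j, J) = J/9
b(R) = 2/3 (b(R) = (1/9)*6 = 2/3)
F(a, W) = (-4 + a)/(4 + W)
c(G) = 2/3
((((6*(6 - 5))*(-5))*6)*c(1))*F(1, 5) = ((((6*(6 - 5))*(-5))*6)*(2/3))*((-4 + 1)/(4 + 5)) = ((((6*1)*(-5))*6)*(2/3))*(-3/9) = (((6*(-5))*6)*(2/3))*((1/9)*(-3)) = (-30*6*(2/3))*(-1/3) = -180*2/3*(-1/3) = -120*(-1/3) = 40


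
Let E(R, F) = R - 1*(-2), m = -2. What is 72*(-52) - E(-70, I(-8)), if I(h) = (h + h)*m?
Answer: -3676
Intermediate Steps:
I(h) = -4*h (I(h) = (h + h)*(-2) = (2*h)*(-2) = -4*h)
E(R, F) = 2 + R (E(R, F) = R + 2 = 2 + R)
72*(-52) - E(-70, I(-8)) = 72*(-52) - (2 - 70) = -3744 - 1*(-68) = -3744 + 68 = -3676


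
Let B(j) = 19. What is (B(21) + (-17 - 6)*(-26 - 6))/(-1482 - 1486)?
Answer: -755/2968 ≈ -0.25438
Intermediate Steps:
(B(21) + (-17 - 6)*(-26 - 6))/(-1482 - 1486) = (19 + (-17 - 6)*(-26 - 6))/(-1482 - 1486) = (19 - 23*(-32))/(-2968) = (19 + 736)*(-1/2968) = 755*(-1/2968) = -755/2968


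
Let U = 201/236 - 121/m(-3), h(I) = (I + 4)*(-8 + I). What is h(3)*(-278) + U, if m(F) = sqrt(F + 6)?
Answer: 2296481/236 - 121*sqrt(3)/3 ≈ 9661.0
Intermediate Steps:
h(I) = (-8 + I)*(4 + I) (h(I) = (4 + I)*(-8 + I) = (-8 + I)*(4 + I))
m(F) = sqrt(6 + F)
U = 201/236 - 121*sqrt(3)/3 (U = 201/236 - 121/sqrt(6 - 3) = 201*(1/236) - 121*sqrt(3)/3 = 201/236 - 121*sqrt(3)/3 ≈ -69.008)
h(3)*(-278) + U = (-32 + 3**2 - 4*3)*(-278) + (201/236 - 121*sqrt(3)/3) = (-32 + 9 - 12)*(-278) + (201/236 - 121*sqrt(3)/3) = -35*(-278) + (201/236 - 121*sqrt(3)/3) = 9730 + (201/236 - 121*sqrt(3)/3) = 2296481/236 - 121*sqrt(3)/3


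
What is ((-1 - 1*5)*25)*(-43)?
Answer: 6450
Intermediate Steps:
((-1 - 1*5)*25)*(-43) = ((-1 - 5)*25)*(-43) = -6*25*(-43) = -150*(-43) = 6450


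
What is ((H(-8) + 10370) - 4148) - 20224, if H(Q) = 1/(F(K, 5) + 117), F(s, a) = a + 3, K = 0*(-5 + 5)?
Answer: -1750249/125 ≈ -14002.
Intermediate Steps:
K = 0 (K = 0*0 = 0)
F(s, a) = 3 + a
H(Q) = 1/125 (H(Q) = 1/((3 + 5) + 117) = 1/(8 + 117) = 1/125)
((H(-8) + 10370) - 4148) - 20224 = ((1/125 + 10370) - 4148) - 20224 = (1296251/125 - 4148) - 20224 = 777751/125 - 20224 = -1750249/125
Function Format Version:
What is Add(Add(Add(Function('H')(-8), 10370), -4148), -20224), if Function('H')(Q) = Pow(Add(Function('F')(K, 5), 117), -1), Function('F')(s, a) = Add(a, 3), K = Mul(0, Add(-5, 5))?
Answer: Rational(-1750249, 125) ≈ -14002.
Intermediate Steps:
K = 0 (K = Mul(0, 0) = 0)
Function('F')(s, a) = Add(3, a)
Function('H')(Q) = Rational(1, 125) (Function('H')(Q) = Pow(Add(Add(3, 5), 117), -1) = Pow(Add(8, 117), -1) = Pow(125, -1) = Rational(1, 125))
Add(Add(Add(Function('H')(-8), 10370), -4148), -20224) = Add(Add(Add(Rational(1, 125), 10370), -4148), -20224) = Add(Add(Rational(1296251, 125), -4148), -20224) = Add(Rational(777751, 125), -20224) = Rational(-1750249, 125)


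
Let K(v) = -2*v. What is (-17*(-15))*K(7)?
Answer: -3570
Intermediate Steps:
(-17*(-15))*K(7) = (-17*(-15))*(-2*7) = 255*(-14) = -3570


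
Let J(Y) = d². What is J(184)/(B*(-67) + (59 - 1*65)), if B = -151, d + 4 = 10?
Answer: 36/10111 ≈ 0.0035605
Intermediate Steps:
d = 6 (d = -4 + 10 = 6)
J(Y) = 36 (J(Y) = 6² = 36)
J(184)/(B*(-67) + (59 - 1*65)) = 36/(-151*(-67) + (59 - 1*65)) = 36/(10117 + (59 - 65)) = 36/(10117 - 6) = 36/10111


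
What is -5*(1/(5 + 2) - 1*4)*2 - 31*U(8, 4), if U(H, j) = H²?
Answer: -13618/7 ≈ -1945.4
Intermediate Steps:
-5*(1/(5 + 2) - 1*4)*2 - 31*U(8, 4) = -5*(1/(5 + 2) - 1*4)*2 - 31*8² = -5*(1/7 - 4)*2 - 31*64 = -5*(⅐ - 4)*2 - 1984 = -5*(-27/7)*2 - 1984 = (135/7)*2 - 1984 = 270/7 - 1984 = -13618/7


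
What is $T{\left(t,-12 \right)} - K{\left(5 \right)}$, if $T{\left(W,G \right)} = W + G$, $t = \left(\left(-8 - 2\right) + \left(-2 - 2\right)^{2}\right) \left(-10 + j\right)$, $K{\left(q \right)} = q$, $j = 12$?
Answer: $-5$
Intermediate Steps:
$t = 12$ ($t = \left(\left(-8 - 2\right) + \left(-2 - 2\right)^{2}\right) \left(-10 + 12\right) = \left(-10 + \left(-4\right)^{2}\right) 2 = \left(-10 + 16\right) 2 = 6 \cdot 2 = 12$)
$T{\left(W,G \right)} = G + W$
$T{\left(t,-12 \right)} - K{\left(5 \right)} = \left(-12 + 12\right) - 5 = 0 - 5 = -5$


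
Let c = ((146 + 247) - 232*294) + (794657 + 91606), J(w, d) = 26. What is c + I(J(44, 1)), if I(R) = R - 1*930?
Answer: 817544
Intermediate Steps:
I(R) = -930 + R (I(R) = R - 930 = -930 + R)
c = 818448 (c = (393 - 68208) + 886263 = -67815 + 886263 = 818448)
c + I(J(44, 1)) = 818448 + (-930 + 26) = 818448 - 904 = 817544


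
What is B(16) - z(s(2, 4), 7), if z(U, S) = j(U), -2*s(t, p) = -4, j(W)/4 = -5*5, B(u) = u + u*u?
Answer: 372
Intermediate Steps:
B(u) = u + u²
j(W) = -100 (j(W) = 4*(-5*5) = 4*(-25) = -100)
s(t, p) = 2 (s(t, p) = -½*(-4) = 2)
z(U, S) = -100
B(16) - z(s(2, 4), 7) = 16*(1 + 16) - 1*(-100) = 16*17 + 100 = 272 + 100 = 372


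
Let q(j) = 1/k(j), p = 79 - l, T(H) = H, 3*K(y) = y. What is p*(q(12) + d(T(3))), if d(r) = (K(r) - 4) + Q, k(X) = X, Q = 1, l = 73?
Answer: -23/2 ≈ -11.500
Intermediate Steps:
K(y) = y/3
d(r) = -3 + r/3 (d(r) = (r/3 - 4) + 1 = (-4 + r/3) + 1 = -3 + r/3)
p = 6 (p = 79 - 1*73 = 79 - 73 = 6)
q(j) = 1/j
p*(q(12) + d(T(3))) = 6*(1/12 + (-3 + (⅓)*3)) = 6*(1/12 + (-3 + 1)) = 6*(1/12 - 2) = 6*(-23/12) = -23/2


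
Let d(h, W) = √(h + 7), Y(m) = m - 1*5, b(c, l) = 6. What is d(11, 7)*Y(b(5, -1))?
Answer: 3*√2 ≈ 4.2426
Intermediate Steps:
Y(m) = -5 + m (Y(m) = m - 5 = -5 + m)
d(h, W) = √(7 + h)
d(11, 7)*Y(b(5, -1)) = √(7 + 11)*(-5 + 6) = √18*1 = (3*√2)*1 = 3*√2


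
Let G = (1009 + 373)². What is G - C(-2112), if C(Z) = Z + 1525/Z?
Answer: 4038221557/2112 ≈ 1.9120e+6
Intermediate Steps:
G = 1909924 (G = 1382² = 1909924)
G - C(-2112) = 1909924 - (-2112 + 1525/(-2112)) = 1909924 - (-2112 + 1525*(-1/2112)) = 1909924 - (-2112 - 1525/2112) = 1909924 - 1*(-4462069/2112) = 1909924 + 4462069/2112 = 4038221557/2112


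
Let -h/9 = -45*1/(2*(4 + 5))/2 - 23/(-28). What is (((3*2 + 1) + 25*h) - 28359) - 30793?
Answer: -413340/7 ≈ -59049.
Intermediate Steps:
h = 27/7 (h = -9*(-45*1/(2*(4 + 5))/2 - 23/(-28)) = -9*(-45/(2*9)*(½) - 23*(-1/28)) = -9*(-45/18*(½) + 23/28) = -9*(-45*1/18*(½) + 23/28) = -9*(-5/2*½ + 23/28) = -9*(-5/4 + 23/28) = -9*(-3/7) = 27/7 ≈ 3.8571)
(((3*2 + 1) + 25*h) - 28359) - 30793 = (((3*2 + 1) + 25*(27/7)) - 28359) - 30793 = (((6 + 1) + 675/7) - 28359) - 30793 = ((7 + 675/7) - 28359) - 30793 = (724/7 - 28359) - 30793 = -197789/7 - 30793 = -413340/7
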